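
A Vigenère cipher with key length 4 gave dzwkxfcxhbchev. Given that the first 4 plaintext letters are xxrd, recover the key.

gcfh

Subtract each crib letter from the matching ciphertext letter (mod 26):
d(3)−x(23)=-20≡6 → g
z(25)−x(23)=2 → c
w(22)−r(17)=5 → f
k(10)−d(3)=7 → h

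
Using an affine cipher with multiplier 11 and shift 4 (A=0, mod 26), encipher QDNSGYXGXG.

Q(16): 11·16+4=180≡24 → Y
D(3): 11·3+4=37≡11 → L
N(13): 11·13+4=147≡17 → R
S(18): 11·18+4=202≡20 → U
G(6): 11·6+4=70≡18 → S
Y(24): 11·24+4=268≡8 → I
X(23): 11·23+4=257≡23 → X
G(6): 11·6+4=70≡18 → S
X(23): 11·23+4=257≡23 → X
G(6): 11·6+4=70≡18 → S

YLRUSIXSXS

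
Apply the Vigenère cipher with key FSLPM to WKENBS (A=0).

BCPCNX

Repeat the key across the message: FSLPMF
W(22)+F(5): 27≡1 → B
K(10)+S(18): 28≡2 → C
E(4)+L(11): 15 → P
N(13)+P(15): 28≡2 → C
B(1)+M(12): 13 → N
S(18)+F(5): 23 → X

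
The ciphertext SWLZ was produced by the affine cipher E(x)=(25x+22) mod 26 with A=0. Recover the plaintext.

EALX

The inverse of 25 mod 26 is 25, since 25·25=625≡1. Apply D(y)=25·(y−22) mod 26:
S(18): 25·(18−22)=-100≡4 → E
W(22): 25·(22−22)=0 → A
L(11): 25·(11−22)=-275≡11 → L
Z(25): 25·(25−22)=75≡23 → X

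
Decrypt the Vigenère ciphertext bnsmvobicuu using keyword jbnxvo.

Repeat the key across the ciphertext: jbnxvojbnxv
b(1)−j(9): -8≡18 → s
n(13)−b(1): 12 → m
s(18)−n(13): 5 → f
m(12)−x(23): -11≡15 → p
v(21)−v(21): 0 → a
o(14)−o(14): 0 → a
b(1)−j(9): -8≡18 → s
i(8)−b(1): 7 → h
c(2)−n(13): -11≡15 → p
u(20)−x(23): -3≡23 → x
u(20)−v(21): -1≡25 → z

smfpaashpxz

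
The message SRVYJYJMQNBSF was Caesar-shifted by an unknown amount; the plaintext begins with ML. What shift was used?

From the crib: S(18)−M(12)=6, so the shift is 6.

6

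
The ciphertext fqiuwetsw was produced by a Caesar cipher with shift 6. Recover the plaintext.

zkcoqynmq

f(5): 5−6=-1≡25 → z
q(16): 16−6=10 → k
i(8): 8−6=2 → c
u(20): 20−6=14 → o
w(22): 22−6=16 → q
e(4): 4−6=-2≡24 → y
t(19): 19−6=13 → n
s(18): 18−6=12 → m
w(22): 22−6=16 → q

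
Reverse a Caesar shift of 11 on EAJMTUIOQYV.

E(4): 4−11=-7≡19 → T
A(0): 0−11=-11≡15 → P
J(9): 9−11=-2≡24 → Y
M(12): 12−11=1 → B
T(19): 19−11=8 → I
U(20): 20−11=9 → J
I(8): 8−11=-3≡23 → X
O(14): 14−11=3 → D
Q(16): 16−11=5 → F
Y(24): 24−11=13 → N
V(21): 21−11=10 → K

TPYBIJXDFNK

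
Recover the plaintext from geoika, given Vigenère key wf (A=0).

kzsdov

Repeat the key across the ciphertext: wfwfwf
g(6)−w(22): -16≡10 → k
e(4)−f(5): -1≡25 → z
o(14)−w(22): -8≡18 → s
i(8)−f(5): 3 → d
k(10)−w(22): -12≡14 → o
a(0)−f(5): -5≡21 → v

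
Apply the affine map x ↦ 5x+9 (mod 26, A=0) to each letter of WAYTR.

W(22): 5·22+9=119≡15 → P
A(0): 5·0+9=9 → J
Y(24): 5·24+9=129≡25 → Z
T(19): 5·19+9=104≡0 → A
R(17): 5·17+9=94≡16 → Q

PJZAQ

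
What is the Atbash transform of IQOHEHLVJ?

I(8) → R(17)
Q(16) → J(9)
O(14) → L(11)
H(7) → S(18)
E(4) → V(21)
H(7) → S(18)
L(11) → O(14)
V(21) → E(4)
J(9) → Q(16)

RJLSVSOEQ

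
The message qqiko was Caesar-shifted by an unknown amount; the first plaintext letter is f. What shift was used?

From the crib: q(16)−f(5)=11, so the shift is 11.

11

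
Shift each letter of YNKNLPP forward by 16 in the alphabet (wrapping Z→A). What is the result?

ODADBFF

Y(24): 24+16=40≡14 → O
N(13): 13+16=29≡3 → D
K(10): 10+16=26≡0 → A
N(13): 13+16=29≡3 → D
L(11): 11+16=27≡1 → B
P(15): 15+16=31≡5 → F
P(15): 15+16=31≡5 → F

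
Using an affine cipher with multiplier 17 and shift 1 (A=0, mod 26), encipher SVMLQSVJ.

VUXGNVUY

S(18): 17·18+1=307≡21 → V
V(21): 17·21+1=358≡20 → U
M(12): 17·12+1=205≡23 → X
L(11): 17·11+1=188≡6 → G
Q(16): 17·16+1=273≡13 → N
S(18): 17·18+1=307≡21 → V
V(21): 17·21+1=358≡20 → U
J(9): 17·9+1=154≡24 → Y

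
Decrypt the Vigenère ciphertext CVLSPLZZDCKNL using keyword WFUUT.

Repeat the key across the ciphertext: WFUUTWFUUTWFU
C(2)−W(22): -20≡6 → G
V(21)−F(5): 16 → Q
L(11)−U(20): -9≡17 → R
S(18)−U(20): -2≡24 → Y
P(15)−T(19): -4≡22 → W
L(11)−W(22): -11≡15 → P
Z(25)−F(5): 20 → U
Z(25)−U(20): 5 → F
D(3)−U(20): -17≡9 → J
C(2)−T(19): -17≡9 → J
K(10)−W(22): -12≡14 → O
N(13)−F(5): 8 → I
L(11)−U(20): -9≡17 → R

GQRYWPUFJJOIR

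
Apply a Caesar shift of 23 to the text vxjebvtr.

sugbysqo

v(21): 21+23=44≡18 → s
x(23): 23+23=46≡20 → u
j(9): 9+23=32≡6 → g
e(4): 4+23=27≡1 → b
b(1): 1+23=24 → y
v(21): 21+23=44≡18 → s
t(19): 19+23=42≡16 → q
r(17): 17+23=40≡14 → o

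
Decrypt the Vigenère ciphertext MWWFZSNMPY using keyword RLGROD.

VLQOLPWBJH

Repeat the key across the ciphertext: RLGRODRLGR
M(12)−R(17): -5≡21 → V
W(22)−L(11): 11 → L
W(22)−G(6): 16 → Q
F(5)−R(17): -12≡14 → O
Z(25)−O(14): 11 → L
S(18)−D(3): 15 → P
N(13)−R(17): -4≡22 → W
M(12)−L(11): 1 → B
P(15)−G(6): 9 → J
Y(24)−R(17): 7 → H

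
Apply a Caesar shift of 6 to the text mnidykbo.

m(12): 12+6=18 → s
n(13): 13+6=19 → t
i(8): 8+6=14 → o
d(3): 3+6=9 → j
y(24): 24+6=30≡4 → e
k(10): 10+6=16 → q
b(1): 1+6=7 → h
o(14): 14+6=20 → u

stojeqhu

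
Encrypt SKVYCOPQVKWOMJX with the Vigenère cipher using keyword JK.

BUEILYYAEUFYVTG

Repeat the key across the message: JKJKJKJKJKJKJKJ
S(18)+J(9): 27≡1 → B
K(10)+K(10): 20 → U
V(21)+J(9): 30≡4 → E
Y(24)+K(10): 34≡8 → I
C(2)+J(9): 11 → L
O(14)+K(10): 24 → Y
P(15)+J(9): 24 → Y
Q(16)+K(10): 26≡0 → A
V(21)+J(9): 30≡4 → E
K(10)+K(10): 20 → U
W(22)+J(9): 31≡5 → F
O(14)+K(10): 24 → Y
M(12)+J(9): 21 → V
J(9)+K(10): 19 → T
X(23)+J(9): 32≡6 → G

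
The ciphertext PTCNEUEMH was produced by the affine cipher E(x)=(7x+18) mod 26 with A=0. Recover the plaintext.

The inverse of 7 mod 26 is 15, since 7·15=105≡1. Apply D(y)=15·(y−18) mod 26:
P(15): 15·(15−18)=-45≡7 → H
T(19): 15·(19−18)=15 → P
C(2): 15·(2−18)=-240≡20 → U
N(13): 15·(13−18)=-75≡3 → D
E(4): 15·(4−18)=-210≡24 → Y
U(20): 15·(20−18)=30≡4 → E
E(4): 15·(4−18)=-210≡24 → Y
M(12): 15·(12−18)=-90≡14 → O
H(7): 15·(7−18)=-165≡17 → R

HPUDYEYOR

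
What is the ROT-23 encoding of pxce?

p(15): 15+23=38≡12 → m
x(23): 23+23=46≡20 → u
c(2): 2+23=25 → z
e(4): 4+23=27≡1 → b

muzb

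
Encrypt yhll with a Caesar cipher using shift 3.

bkoo

y(24): 24+3=27≡1 → b
h(7): 7+3=10 → k
l(11): 11+3=14 → o
l(11): 11+3=14 → o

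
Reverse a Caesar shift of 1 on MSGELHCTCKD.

LRFDKGBSBJC

M(12): 12−1=11 → L
S(18): 18−1=17 → R
G(6): 6−1=5 → F
E(4): 4−1=3 → D
L(11): 11−1=10 → K
H(7): 7−1=6 → G
C(2): 2−1=1 → B
T(19): 19−1=18 → S
C(2): 2−1=1 → B
K(10): 10−1=9 → J
D(3): 3−1=2 → C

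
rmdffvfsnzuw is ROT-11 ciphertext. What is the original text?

r(17): 17−11=6 → g
m(12): 12−11=1 → b
d(3): 3−11=-8≡18 → s
f(5): 5−11=-6≡20 → u
f(5): 5−11=-6≡20 → u
v(21): 21−11=10 → k
f(5): 5−11=-6≡20 → u
s(18): 18−11=7 → h
n(13): 13−11=2 → c
z(25): 25−11=14 → o
u(20): 20−11=9 → j
w(22): 22−11=11 → l

gbsuukuhcojl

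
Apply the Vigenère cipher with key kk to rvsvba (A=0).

bfcflk

Repeat the key across the message: kkkkkk
r(17)+k(10): 27≡1 → b
v(21)+k(10): 31≡5 → f
s(18)+k(10): 28≡2 → c
v(21)+k(10): 31≡5 → f
b(1)+k(10): 11 → l
a(0)+k(10): 10 → k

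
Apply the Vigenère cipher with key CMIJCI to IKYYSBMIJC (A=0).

Repeat the key across the message: CMIJCICMIJ
I(8)+C(2): 10 → K
K(10)+M(12): 22 → W
Y(24)+I(8): 32≡6 → G
Y(24)+J(9): 33≡7 → H
S(18)+C(2): 20 → U
B(1)+I(8): 9 → J
M(12)+C(2): 14 → O
I(8)+M(12): 20 → U
J(9)+I(8): 17 → R
C(2)+J(9): 11 → L

KWGHUJOURL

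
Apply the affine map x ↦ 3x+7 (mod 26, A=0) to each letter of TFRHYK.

T(19): 3·19+7=64≡12 → M
F(5): 3·5+7=22 → W
R(17): 3·17+7=58≡6 → G
H(7): 3·7+7=28≡2 → C
Y(24): 3·24+7=79≡1 → B
K(10): 3·10+7=37≡11 → L

MWGCBL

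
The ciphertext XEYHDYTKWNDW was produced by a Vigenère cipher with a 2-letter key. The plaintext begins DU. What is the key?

UK

Subtract each crib letter from the matching ciphertext letter (mod 26):
X(23)−D(3)=20 → U
E(4)−U(20)=-16≡10 → K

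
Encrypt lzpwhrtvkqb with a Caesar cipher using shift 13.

ymcjuegixdo

l(11): 11+13=24 → y
z(25): 25+13=38≡12 → m
p(15): 15+13=28≡2 → c
w(22): 22+13=35≡9 → j
h(7): 7+13=20 → u
r(17): 17+13=30≡4 → e
t(19): 19+13=32≡6 → g
v(21): 21+13=34≡8 → i
k(10): 10+13=23 → x
q(16): 16+13=29≡3 → d
b(1): 1+13=14 → o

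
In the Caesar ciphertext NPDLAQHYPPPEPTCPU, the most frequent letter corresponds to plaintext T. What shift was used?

The most frequent ciphertext letter is P (appears 6 times).
P is position 15; T is position 19.
Shift = -4≡22.

22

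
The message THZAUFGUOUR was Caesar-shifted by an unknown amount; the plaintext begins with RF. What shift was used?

2

From the crib: T(19)−R(17)=2, so the shift is 2.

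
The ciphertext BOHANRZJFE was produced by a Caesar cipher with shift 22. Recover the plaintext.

FSLERVDNJI

B(1): 1−22=-21≡5 → F
O(14): 14−22=-8≡18 → S
H(7): 7−22=-15≡11 → L
A(0): 0−22=-22≡4 → E
N(13): 13−22=-9≡17 → R
R(17): 17−22=-5≡21 → V
Z(25): 25−22=3 → D
J(9): 9−22=-13≡13 → N
F(5): 5−22=-17≡9 → J
E(4): 4−22=-18≡8 → I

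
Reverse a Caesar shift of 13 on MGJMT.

M(12): 12−13=-1≡25 → Z
G(6): 6−13=-7≡19 → T
J(9): 9−13=-4≡22 → W
M(12): 12−13=-1≡25 → Z
T(19): 19−13=6 → G

ZTWZG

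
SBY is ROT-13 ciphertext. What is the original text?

S(18): 18−13=5 → F
B(1): 1−13=-12≡14 → O
Y(24): 24−13=11 → L

FOL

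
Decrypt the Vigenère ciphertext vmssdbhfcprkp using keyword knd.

lzpiqyxszfehf

Repeat the key across the ciphertext: kndkndkndkndk
v(21)−k(10): 11 → l
m(12)−n(13): -1≡25 → z
s(18)−d(3): 15 → p
s(18)−k(10): 8 → i
d(3)−n(13): -10≡16 → q
b(1)−d(3): -2≡24 → y
h(7)−k(10): -3≡23 → x
f(5)−n(13): -8≡18 → s
c(2)−d(3): -1≡25 → z
p(15)−k(10): 5 → f
r(17)−n(13): 4 → e
k(10)−d(3): 7 → h
p(15)−k(10): 5 → f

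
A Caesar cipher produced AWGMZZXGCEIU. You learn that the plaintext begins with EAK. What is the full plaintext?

EAKQDDBKGIMY

From the crib: A(0)−E(4)=-4≡22, so the shift is 22.
Subtract 22 from each ciphertext letter:
A(0): 0−22=-22≡4 → E
W(22): 22−22=0 → A
G(6): 6−22=-16≡10 → K
M(12): 12−22=-10≡16 → Q
Z(25): 25−22=3 → D
Z(25): 25−22=3 → D
X(23): 23−22=1 → B
G(6): 6−22=-16≡10 → K
C(2): 2−22=-20≡6 → G
E(4): 4−22=-18≡8 → I
I(8): 8−22=-14≡12 → M
U(20): 20−22=-2≡24 → Y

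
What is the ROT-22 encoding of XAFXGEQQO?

TWBTCAMMK

X(23): 23+22=45≡19 → T
A(0): 0+22=22 → W
F(5): 5+22=27≡1 → B
X(23): 23+22=45≡19 → T
G(6): 6+22=28≡2 → C
E(4): 4+22=26≡0 → A
Q(16): 16+22=38≡12 → M
Q(16): 16+22=38≡12 → M
O(14): 14+22=36≡10 → K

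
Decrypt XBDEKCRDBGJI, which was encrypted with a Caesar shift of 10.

NRTUASHTRWZY

X(23): 23−10=13 → N
B(1): 1−10=-9≡17 → R
D(3): 3−10=-7≡19 → T
E(4): 4−10=-6≡20 → U
K(10): 10−10=0 → A
C(2): 2−10=-8≡18 → S
R(17): 17−10=7 → H
D(3): 3−10=-7≡19 → T
B(1): 1−10=-9≡17 → R
G(6): 6−10=-4≡22 → W
J(9): 9−10=-1≡25 → Z
I(8): 8−10=-2≡24 → Y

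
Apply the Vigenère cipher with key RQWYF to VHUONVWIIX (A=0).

MXQMSMMEGC

Repeat the key across the message: RQWYFRQWYF
V(21)+R(17): 38≡12 → M
H(7)+Q(16): 23 → X
U(20)+W(22): 42≡16 → Q
O(14)+Y(24): 38≡12 → M
N(13)+F(5): 18 → S
V(21)+R(17): 38≡12 → M
W(22)+Q(16): 38≡12 → M
I(8)+W(22): 30≡4 → E
I(8)+Y(24): 32≡6 → G
X(23)+F(5): 28≡2 → C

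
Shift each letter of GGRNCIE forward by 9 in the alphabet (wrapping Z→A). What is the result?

G(6): 6+9=15 → P
G(6): 6+9=15 → P
R(17): 17+9=26≡0 → A
N(13): 13+9=22 → W
C(2): 2+9=11 → L
I(8): 8+9=17 → R
E(4): 4+9=13 → N

PPAWLRN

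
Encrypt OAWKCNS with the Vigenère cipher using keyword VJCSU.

JJYCWIB

Repeat the key across the message: VJCSUVJ
O(14)+V(21): 35≡9 → J
A(0)+J(9): 9 → J
W(22)+C(2): 24 → Y
K(10)+S(18): 28≡2 → C
C(2)+U(20): 22 → W
N(13)+V(21): 34≡8 → I
S(18)+J(9): 27≡1 → B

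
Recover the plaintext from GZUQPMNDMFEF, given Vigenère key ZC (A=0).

Repeat the key across the ciphertext: ZCZCZCZCZCZC
G(6)−Z(25): -19≡7 → H
Z(25)−C(2): 23 → X
U(20)−Z(25): -5≡21 → V
Q(16)−C(2): 14 → O
P(15)−Z(25): -10≡16 → Q
M(12)−C(2): 10 → K
N(13)−Z(25): -12≡14 → O
D(3)−C(2): 1 → B
M(12)−Z(25): -13≡13 → N
F(5)−C(2): 3 → D
E(4)−Z(25): -21≡5 → F
F(5)−C(2): 3 → D

HXVOQKOBNDFD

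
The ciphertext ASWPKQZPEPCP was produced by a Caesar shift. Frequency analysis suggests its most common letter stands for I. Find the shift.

7

The most frequent ciphertext letter is P (appears 4 times).
P is position 15; I is position 8.
Shift = 7.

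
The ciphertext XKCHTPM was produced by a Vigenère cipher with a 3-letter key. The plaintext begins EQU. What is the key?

Subtract each crib letter from the matching ciphertext letter (mod 26):
X(23)−E(4)=19 → T
K(10)−Q(16)=-6≡20 → U
C(2)−U(20)=-18≡8 → I

TUI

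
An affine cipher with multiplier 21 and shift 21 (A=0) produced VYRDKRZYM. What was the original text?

APGOXGUPH

The inverse of 21 mod 26 is 5, since 21·5=105≡1. Apply D(y)=5·(y−21) mod 26:
V(21): 5·(21−21)=0 → A
Y(24): 5·(24−21)=15 → P
R(17): 5·(17−21)=-20≡6 → G
D(3): 5·(3−21)=-90≡14 → O
K(10): 5·(10−21)=-55≡23 → X
R(17): 5·(17−21)=-20≡6 → G
Z(25): 5·(25−21)=20 → U
Y(24): 5·(24−21)=15 → P
M(12): 5·(12−21)=-45≡7 → H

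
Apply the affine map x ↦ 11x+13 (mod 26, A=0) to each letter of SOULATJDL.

S(18): 11·18+13=211≡3 → D
O(14): 11·14+13=167≡11 → L
U(20): 11·20+13=233≡25 → Z
L(11): 11·11+13=134≡4 → E
A(0): 11·0+13=13 → N
T(19): 11·19+13=222≡14 → O
J(9): 11·9+13=112≡8 → I
D(3): 11·3+13=46≡20 → U
L(11): 11·11+13=134≡4 → E

DLZENOIUE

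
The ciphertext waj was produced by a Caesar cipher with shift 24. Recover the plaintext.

w(22): 22−24=-2≡24 → y
a(0): 0−24=-24≡2 → c
j(9): 9−24=-15≡11 → l

ycl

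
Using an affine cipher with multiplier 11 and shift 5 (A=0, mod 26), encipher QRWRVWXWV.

Q(16): 11·16+5=181≡25 → Z
R(17): 11·17+5=192≡10 → K
W(22): 11·22+5=247≡13 → N
R(17): 11·17+5=192≡10 → K
V(21): 11·21+5=236≡2 → C
W(22): 11·22+5=247≡13 → N
X(23): 11·23+5=258≡24 → Y
W(22): 11·22+5=247≡13 → N
V(21): 11·21+5=236≡2 → C

ZKNKCNYNC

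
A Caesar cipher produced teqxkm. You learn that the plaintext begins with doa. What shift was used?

16

From the crib: t(19)−d(3)=16, so the shift is 16.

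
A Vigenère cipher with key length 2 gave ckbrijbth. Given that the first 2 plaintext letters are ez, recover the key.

yl

Subtract each crib letter from the matching ciphertext letter (mod 26):
c(2)−e(4)=-2≡24 → y
k(10)−z(25)=-15≡11 → l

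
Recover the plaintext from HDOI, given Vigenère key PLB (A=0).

SSNT

Repeat the key across the ciphertext: PLBP
H(7)−P(15): -8≡18 → S
D(3)−L(11): -8≡18 → S
O(14)−B(1): 13 → N
I(8)−P(15): -7≡19 → T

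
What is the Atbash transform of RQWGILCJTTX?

R(17) → I(8)
Q(16) → J(9)
W(22) → D(3)
G(6) → T(19)
I(8) → R(17)
L(11) → O(14)
C(2) → X(23)
J(9) → Q(16)
T(19) → G(6)
T(19) → G(6)
X(23) → C(2)

IJDTROXQGGC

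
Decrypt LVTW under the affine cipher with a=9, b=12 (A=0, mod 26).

XBVE

The inverse of 9 mod 26 is 3, since 9·3=27≡1. Apply D(y)=3·(y−12) mod 26:
L(11): 3·(11−12)=-3≡23 → X
V(21): 3·(21−12)=27≡1 → B
T(19): 3·(19−12)=21 → V
W(22): 3·(22−12)=30≡4 → E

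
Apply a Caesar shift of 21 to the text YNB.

TIW

Y(24): 24+21=45≡19 → T
N(13): 13+21=34≡8 → I
B(1): 1+21=22 → W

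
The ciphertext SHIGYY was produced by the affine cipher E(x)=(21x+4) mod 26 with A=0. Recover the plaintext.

The inverse of 21 mod 26 is 5, since 21·5=105≡1. Apply D(y)=5·(y−4) mod 26:
S(18): 5·(18−4)=70≡18 → S
H(7): 5·(7−4)=15 → P
I(8): 5·(8−4)=20 → U
G(6): 5·(6−4)=10 → K
Y(24): 5·(24−4)=100≡22 → W
Y(24): 5·(24−4)=100≡22 → W

SPUKWW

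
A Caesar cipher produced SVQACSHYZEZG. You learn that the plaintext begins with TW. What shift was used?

25

From the crib: S(18)−T(19)=-1≡25, so the shift is 25.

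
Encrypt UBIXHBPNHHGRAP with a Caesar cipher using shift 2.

U(20): 20+2=22 → W
B(1): 1+2=3 → D
I(8): 8+2=10 → K
X(23): 23+2=25 → Z
H(7): 7+2=9 → J
B(1): 1+2=3 → D
P(15): 15+2=17 → R
N(13): 13+2=15 → P
H(7): 7+2=9 → J
H(7): 7+2=9 → J
G(6): 6+2=8 → I
R(17): 17+2=19 → T
A(0): 0+2=2 → C
P(15): 15+2=17 → R

WDKZJDRPJJITCR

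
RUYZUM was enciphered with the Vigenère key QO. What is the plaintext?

BGILEY

Repeat the key across the ciphertext: QOQOQO
R(17)−Q(16): 1 → B
U(20)−O(14): 6 → G
Y(24)−Q(16): 8 → I
Z(25)−O(14): 11 → L
U(20)−Q(16): 4 → E
M(12)−O(14): -2≡24 → Y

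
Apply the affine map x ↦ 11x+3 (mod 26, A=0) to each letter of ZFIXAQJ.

Z(25): 11·25+3=278≡18 → S
F(5): 11·5+3=58≡6 → G
I(8): 11·8+3=91≡13 → N
X(23): 11·23+3=256≡22 → W
A(0): 11·0+3=3 → D
Q(16): 11·16+3=179≡23 → X
J(9): 11·9+3=102≡24 → Y

SGNWDXY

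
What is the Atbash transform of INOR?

RMLI

I(8) → R(17)
N(13) → M(12)
O(14) → L(11)
R(17) → I(8)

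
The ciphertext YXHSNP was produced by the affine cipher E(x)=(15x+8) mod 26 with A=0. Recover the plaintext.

The inverse of 15 mod 26 is 7, since 15·7=105≡1. Apply D(y)=7·(y−8) mod 26:
Y(24): 7·(24−8)=112≡8 → I
X(23): 7·(23−8)=105≡1 → B
H(7): 7·(7−8)=-7≡19 → T
S(18): 7·(18−8)=70≡18 → S
N(13): 7·(13−8)=35≡9 → J
P(15): 7·(15−8)=49≡23 → X

IBTSJX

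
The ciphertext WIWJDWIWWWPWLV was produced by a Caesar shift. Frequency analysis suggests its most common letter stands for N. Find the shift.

9

The most frequent ciphertext letter is W (appears 7 times).
W is position 22; N is position 13.
Shift = 9.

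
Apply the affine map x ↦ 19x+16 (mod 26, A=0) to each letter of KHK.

YTY

K(10): 19·10+16=206≡24 → Y
H(7): 19·7+16=149≡19 → T
K(10): 19·10+16=206≡24 → Y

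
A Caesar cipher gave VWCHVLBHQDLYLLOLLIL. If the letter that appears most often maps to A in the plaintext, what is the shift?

11

The most frequent ciphertext letter is L (appears 7 times).
L is position 11; A is position 0.
Shift = 11.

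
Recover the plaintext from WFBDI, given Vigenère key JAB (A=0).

NFAUI

Repeat the key across the ciphertext: JABJA
W(22)−J(9): 13 → N
F(5)−A(0): 5 → F
B(1)−B(1): 0 → A
D(3)−J(9): -6≡20 → U
I(8)−A(0): 8 → I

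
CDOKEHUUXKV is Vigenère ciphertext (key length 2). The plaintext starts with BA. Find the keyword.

Subtract each crib letter from the matching ciphertext letter (mod 26):
C(2)−B(1)=1 → B
D(3)−A(0)=3 → D

BD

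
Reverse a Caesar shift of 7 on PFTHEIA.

IYMAXBT

P(15): 15−7=8 → I
F(5): 5−7=-2≡24 → Y
T(19): 19−7=12 → M
H(7): 7−7=0 → A
E(4): 4−7=-3≡23 → X
I(8): 8−7=1 → B
A(0): 0−7=-7≡19 → T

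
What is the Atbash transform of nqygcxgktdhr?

n(13) → m(12)
q(16) → j(9)
y(24) → b(1)
g(6) → t(19)
c(2) → x(23)
x(23) → c(2)
g(6) → t(19)
k(10) → p(15)
t(19) → g(6)
d(3) → w(22)
h(7) → s(18)
r(17) → i(8)

mjbtxctpgwsi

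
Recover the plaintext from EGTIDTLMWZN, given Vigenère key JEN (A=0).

VCGZZGCIJQJ

Repeat the key across the ciphertext: JENJENJENJE
E(4)−J(9): -5≡21 → V
G(6)−E(4): 2 → C
T(19)−N(13): 6 → G
I(8)−J(9): -1≡25 → Z
D(3)−E(4): -1≡25 → Z
T(19)−N(13): 6 → G
L(11)−J(9): 2 → C
M(12)−E(4): 8 → I
W(22)−N(13): 9 → J
Z(25)−J(9): 16 → Q
N(13)−E(4): 9 → J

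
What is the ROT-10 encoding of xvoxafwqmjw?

x(23): 23+10=33≡7 → h
v(21): 21+10=31≡5 → f
o(14): 14+10=24 → y
x(23): 23+10=33≡7 → h
a(0): 0+10=10 → k
f(5): 5+10=15 → p
w(22): 22+10=32≡6 → g
q(16): 16+10=26≡0 → a
m(12): 12+10=22 → w
j(9): 9+10=19 → t
w(22): 22+10=32≡6 → g

hfyhkpgawtg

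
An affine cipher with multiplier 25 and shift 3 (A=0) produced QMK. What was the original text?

The inverse of 25 mod 26 is 25, since 25·25=625≡1. Apply D(y)=25·(y−3) mod 26:
Q(16): 25·(16−3)=325≡13 → N
M(12): 25·(12−3)=225≡17 → R
K(10): 25·(10−3)=175≡19 → T

NRT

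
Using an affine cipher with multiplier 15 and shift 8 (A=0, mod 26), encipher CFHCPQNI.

C(2): 15·2+8=38≡12 → M
F(5): 15·5+8=83≡5 → F
H(7): 15·7+8=113≡9 → J
C(2): 15·2+8=38≡12 → M
P(15): 15·15+8=233≡25 → Z
Q(16): 15·16+8=248≡14 → O
N(13): 15·13+8=203≡21 → V
I(8): 15·8+8=128≡24 → Y

MFJMZOVY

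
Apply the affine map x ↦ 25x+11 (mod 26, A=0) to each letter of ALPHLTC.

A(0): 25·0+11=11 → L
L(11): 25·11+11=286≡0 → A
P(15): 25·15+11=386≡22 → W
H(7): 25·7+11=186≡4 → E
L(11): 25·11+11=286≡0 → A
T(19): 25·19+11=486≡18 → S
C(2): 25·2+11=61≡9 → J

LAWEASJ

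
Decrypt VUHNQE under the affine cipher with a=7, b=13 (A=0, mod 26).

QBOATV

The inverse of 7 mod 26 is 15, since 7·15=105≡1. Apply D(y)=15·(y−13) mod 26:
V(21): 15·(21−13)=120≡16 → Q
U(20): 15·(20−13)=105≡1 → B
H(7): 15·(7−13)=-90≡14 → O
N(13): 15·(13−13)=0 → A
Q(16): 15·(16−13)=45≡19 → T
E(4): 15·(4−13)=-135≡21 → V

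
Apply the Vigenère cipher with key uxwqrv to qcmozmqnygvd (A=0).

Repeat the key across the message: uxwqrvuxwqrv
q(16)+u(20): 36≡10 → k
c(2)+x(23): 25 → z
m(12)+w(22): 34≡8 → i
o(14)+q(16): 30≡4 → e
z(25)+r(17): 42≡16 → q
m(12)+v(21): 33≡7 → h
q(16)+u(20): 36≡10 → k
n(13)+x(23): 36≡10 → k
y(24)+w(22): 46≡20 → u
g(6)+q(16): 22 → w
v(21)+r(17): 38≡12 → m
d(3)+v(21): 24 → y

kzieqhkkuwmy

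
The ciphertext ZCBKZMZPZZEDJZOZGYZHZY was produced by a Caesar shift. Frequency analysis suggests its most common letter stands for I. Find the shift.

17

The most frequent ciphertext letter is Z (appears 9 times).
Z is position 25; I is position 8.
Shift = 17.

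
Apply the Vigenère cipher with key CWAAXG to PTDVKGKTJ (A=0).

RPDVHMMPJ

Repeat the key across the message: CWAAXGCWA
P(15)+C(2): 17 → R
T(19)+W(22): 41≡15 → P
D(3)+A(0): 3 → D
V(21)+A(0): 21 → V
K(10)+X(23): 33≡7 → H
G(6)+G(6): 12 → M
K(10)+C(2): 12 → M
T(19)+W(22): 41≡15 → P
J(9)+A(0): 9 → J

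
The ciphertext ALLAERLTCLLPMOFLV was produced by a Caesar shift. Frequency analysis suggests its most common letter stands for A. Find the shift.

The most frequent ciphertext letter is L (appears 6 times).
L is position 11; A is position 0.
Shift = 11.

11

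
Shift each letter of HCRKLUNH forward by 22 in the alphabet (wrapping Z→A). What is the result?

H(7): 7+22=29≡3 → D
C(2): 2+22=24 → Y
R(17): 17+22=39≡13 → N
K(10): 10+22=32≡6 → G
L(11): 11+22=33≡7 → H
U(20): 20+22=42≡16 → Q
N(13): 13+22=35≡9 → J
H(7): 7+22=29≡3 → D

DYNGHQJD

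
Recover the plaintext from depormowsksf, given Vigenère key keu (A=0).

Repeat the key across the ciphertext: keukeukeukeu
d(3)−k(10): -7≡19 → t
e(4)−e(4): 0 → a
p(15)−u(20): -5≡21 → v
o(14)−k(10): 4 → e
r(17)−e(4): 13 → n
m(12)−u(20): -8≡18 → s
o(14)−k(10): 4 → e
w(22)−e(4): 18 → s
s(18)−u(20): -2≡24 → y
k(10)−k(10): 0 → a
s(18)−e(4): 14 → o
f(5)−u(20): -15≡11 → l

tavensesyaol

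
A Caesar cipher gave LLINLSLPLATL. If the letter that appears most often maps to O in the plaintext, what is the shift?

23

The most frequent ciphertext letter is L (appears 6 times).
L is position 11; O is position 14.
Shift = -3≡23.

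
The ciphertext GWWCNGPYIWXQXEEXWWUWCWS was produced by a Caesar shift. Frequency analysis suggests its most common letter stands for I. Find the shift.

The most frequent ciphertext letter is W (appears 7 times).
W is position 22; I is position 8.
Shift = 14.

14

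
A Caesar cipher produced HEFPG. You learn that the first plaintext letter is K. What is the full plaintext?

From the crib: H(7)−K(10)=-3≡23, so the shift is 23.
Subtract 23 from each ciphertext letter:
H(7): 7−23=-16≡10 → K
E(4): 4−23=-19≡7 → H
F(5): 5−23=-18≡8 → I
P(15): 15−23=-8≡18 → S
G(6): 6−23=-17≡9 → J

KHISJ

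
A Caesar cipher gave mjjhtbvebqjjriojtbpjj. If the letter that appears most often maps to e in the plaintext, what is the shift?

The most frequent ciphertext letter is j (appears 7 times).
j is position 9; e is position 4.
Shift = 5.

5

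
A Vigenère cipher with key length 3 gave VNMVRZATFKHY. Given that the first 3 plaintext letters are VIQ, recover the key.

Subtract each crib letter from the matching ciphertext letter (mod 26):
V(21)−V(21)=0 → A
N(13)−I(8)=5 → F
M(12)−Q(16)=-4≡22 → W

AFW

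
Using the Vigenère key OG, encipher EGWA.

SMKG

Repeat the key across the message: OGOG
E(4)+O(14): 18 → S
G(6)+G(6): 12 → M
W(22)+O(14): 36≡10 → K
A(0)+G(6): 6 → G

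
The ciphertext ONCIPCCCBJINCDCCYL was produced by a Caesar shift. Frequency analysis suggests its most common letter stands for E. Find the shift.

24

The most frequent ciphertext letter is C (appears 7 times).
C is position 2; E is position 4.
Shift = -2≡24.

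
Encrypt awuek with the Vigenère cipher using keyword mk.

Repeat the key across the message: mkmkm
a(0)+m(12): 12 → m
w(22)+k(10): 32≡6 → g
u(20)+m(12): 32≡6 → g
e(4)+k(10): 14 → o
k(10)+m(12): 22 → w

mggow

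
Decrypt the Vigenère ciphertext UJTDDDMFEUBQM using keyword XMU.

Repeat the key across the ciphertext: XMUXMUXMUXMUX
U(20)−X(23): -3≡23 → X
J(9)−M(12): -3≡23 → X
T(19)−U(20): -1≡25 → Z
D(3)−X(23): -20≡6 → G
D(3)−M(12): -9≡17 → R
D(3)−U(20): -17≡9 → J
M(12)−X(23): -11≡15 → P
F(5)−M(12): -7≡19 → T
E(4)−U(20): -16≡10 → K
U(20)−X(23): -3≡23 → X
B(1)−M(12): -11≡15 → P
Q(16)−U(20): -4≡22 → W
M(12)−X(23): -11≡15 → P

XXZGRJPTKXPWP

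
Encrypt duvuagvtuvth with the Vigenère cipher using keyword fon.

Repeat the key across the message: fonfonfonfon
d(3)+f(5): 8 → i
u(20)+o(14): 34≡8 → i
v(21)+n(13): 34≡8 → i
u(20)+f(5): 25 → z
a(0)+o(14): 14 → o
g(6)+n(13): 19 → t
v(21)+f(5): 26≡0 → a
t(19)+o(14): 33≡7 → h
u(20)+n(13): 33≡7 → h
v(21)+f(5): 26≡0 → a
t(19)+o(14): 33≡7 → h
h(7)+n(13): 20 → u

iiizotahhahu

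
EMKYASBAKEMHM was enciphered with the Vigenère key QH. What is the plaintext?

Repeat the key across the ciphertext: QHQHQHQHQHQHQ
E(4)−Q(16): -12≡14 → O
M(12)−H(7): 5 → F
K(10)−Q(16): -6≡20 → U
Y(24)−H(7): 17 → R
A(0)−Q(16): -16≡10 → K
S(18)−H(7): 11 → L
B(1)−Q(16): -15≡11 → L
A(0)−H(7): -7≡19 → T
K(10)−Q(16): -6≡20 → U
E(4)−H(7): -3≡23 → X
M(12)−Q(16): -4≡22 → W
H(7)−H(7): 0 → A
M(12)−Q(16): -4≡22 → W

OFURKLLTUXWAW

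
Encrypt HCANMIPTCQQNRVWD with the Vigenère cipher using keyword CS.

Repeat the key across the message: CSCSCSCSCSCSCSCS
H(7)+C(2): 9 → J
C(2)+S(18): 20 → U
A(0)+C(2): 2 → C
N(13)+S(18): 31≡5 → F
M(12)+C(2): 14 → O
I(8)+S(18): 26≡0 → A
P(15)+C(2): 17 → R
T(19)+S(18): 37≡11 → L
C(2)+C(2): 4 → E
Q(16)+S(18): 34≡8 → I
Q(16)+C(2): 18 → S
N(13)+S(18): 31≡5 → F
R(17)+C(2): 19 → T
V(21)+S(18): 39≡13 → N
W(22)+C(2): 24 → Y
D(3)+S(18): 21 → V

JUCFOARLEISFTNYV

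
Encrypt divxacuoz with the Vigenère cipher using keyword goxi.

jwsfgqrwf

Repeat the key across the message: goxigoxig
d(3)+g(6): 9 → j
i(8)+o(14): 22 → w
v(21)+x(23): 44≡18 → s
x(23)+i(8): 31≡5 → f
a(0)+g(6): 6 → g
c(2)+o(14): 16 → q
u(20)+x(23): 43≡17 → r
o(14)+i(8): 22 → w
z(25)+g(6): 31≡5 → f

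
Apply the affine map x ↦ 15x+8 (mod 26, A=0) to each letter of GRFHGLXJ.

G(6): 15·6+8=98≡20 → U
R(17): 15·17+8=263≡3 → D
F(5): 15·5+8=83≡5 → F
H(7): 15·7+8=113≡9 → J
G(6): 15·6+8=98≡20 → U
L(11): 15·11+8=173≡17 → R
X(23): 15·23+8=353≡15 → P
J(9): 15·9+8=143≡13 → N

UDFJURPN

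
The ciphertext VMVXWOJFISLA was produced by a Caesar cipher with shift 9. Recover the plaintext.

MDMONFAWZJCR

V(21): 21−9=12 → M
M(12): 12−9=3 → D
V(21): 21−9=12 → M
X(23): 23−9=14 → O
W(22): 22−9=13 → N
O(14): 14−9=5 → F
J(9): 9−9=0 → A
F(5): 5−9=-4≡22 → W
I(8): 8−9=-1≡25 → Z
S(18): 18−9=9 → J
L(11): 11−9=2 → C
A(0): 0−9=-9≡17 → R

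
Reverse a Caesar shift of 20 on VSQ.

V(21): 21−20=1 → B
S(18): 18−20=-2≡24 → Y
Q(16): 16−20=-4≡22 → W

BYW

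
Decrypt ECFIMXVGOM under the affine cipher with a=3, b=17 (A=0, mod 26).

The inverse of 3 mod 26 is 9, since 3·9=27≡1. Apply D(y)=9·(y−17) mod 26:
E(4): 9·(4−17)=-117≡13 → N
C(2): 9·(2−17)=-135≡21 → V
F(5): 9·(5−17)=-108≡22 → W
I(8): 9·(8−17)=-81≡23 → X
M(12): 9·(12−17)=-45≡7 → H
X(23): 9·(23−17)=54≡2 → C
V(21): 9·(21−17)=36≡10 → K
G(6): 9·(6−17)=-99≡5 → F
O(14): 9·(14−17)=-27≡25 → Z
M(12): 9·(12−17)=-45≡7 → H

NVWXHCKFZH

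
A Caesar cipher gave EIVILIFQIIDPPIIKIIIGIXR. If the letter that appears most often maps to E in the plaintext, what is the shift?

The most frequent ciphertext letter is I (appears 11 times).
I is position 8; E is position 4.
Shift = 4.

4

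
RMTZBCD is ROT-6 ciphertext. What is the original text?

R(17): 17−6=11 → L
M(12): 12−6=6 → G
T(19): 19−6=13 → N
Z(25): 25−6=19 → T
B(1): 1−6=-5≡21 → V
C(2): 2−6=-4≡22 → W
D(3): 3−6=-3≡23 → X

LGNTVWX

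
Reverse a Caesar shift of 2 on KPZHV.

INXFT

K(10): 10−2=8 → I
P(15): 15−2=13 → N
Z(25): 25−2=23 → X
H(7): 7−2=5 → F
V(21): 21−2=19 → T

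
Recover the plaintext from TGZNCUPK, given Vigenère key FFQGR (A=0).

OBJHLPKU

Repeat the key across the ciphertext: FFQGRFFQ
T(19)−F(5): 14 → O
G(6)−F(5): 1 → B
Z(25)−Q(16): 9 → J
N(13)−G(6): 7 → H
C(2)−R(17): -15≡11 → L
U(20)−F(5): 15 → P
P(15)−F(5): 10 → K
K(10)−Q(16): -6≡20 → U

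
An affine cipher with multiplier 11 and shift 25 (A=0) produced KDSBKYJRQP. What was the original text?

The inverse of 11 mod 26 is 19, since 11·19=209≡1. Apply D(y)=19·(y−25) mod 26:
K(10): 19·(10−25)=-285≡1 → B
D(3): 19·(3−25)=-418≡24 → Y
S(18): 19·(18−25)=-133≡23 → X
B(1): 19·(1−25)=-456≡12 → M
K(10): 19·(10−25)=-285≡1 → B
Y(24): 19·(24−25)=-19≡7 → H
J(9): 19·(9−25)=-304≡8 → I
R(17): 19·(17−25)=-152≡4 → E
Q(16): 19·(16−25)=-171≡11 → L
P(15): 19·(15−25)=-190≡18 → S

BYXMBHIELS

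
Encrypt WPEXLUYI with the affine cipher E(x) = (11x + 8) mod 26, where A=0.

QRABZUMS

W(22): 11·22+8=250≡16 → Q
P(15): 11·15+8=173≡17 → R
E(4): 11·4+8=52≡0 → A
X(23): 11·23+8=261≡1 → B
L(11): 11·11+8=129≡25 → Z
U(20): 11·20+8=228≡20 → U
Y(24): 11·24+8=272≡12 → M
I(8): 11·8+8=96≡18 → S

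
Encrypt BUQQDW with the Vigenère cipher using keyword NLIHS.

Repeat the key across the message: NLIHSN
B(1)+N(13): 14 → O
U(20)+L(11): 31≡5 → F
Q(16)+I(8): 24 → Y
Q(16)+H(7): 23 → X
D(3)+S(18): 21 → V
W(22)+N(13): 35≡9 → J

OFYXVJ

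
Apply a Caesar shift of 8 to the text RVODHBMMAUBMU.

R(17): 17+8=25 → Z
V(21): 21+8=29≡3 → D
O(14): 14+8=22 → W
D(3): 3+8=11 → L
H(7): 7+8=15 → P
B(1): 1+8=9 → J
M(12): 12+8=20 → U
M(12): 12+8=20 → U
A(0): 0+8=8 → I
U(20): 20+8=28≡2 → C
B(1): 1+8=9 → J
M(12): 12+8=20 → U
U(20): 20+8=28≡2 → C

ZDWLPJUUICJUC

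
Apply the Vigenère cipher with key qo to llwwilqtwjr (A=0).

Repeat the key across the message: qoqoqoqoqoq
l(11)+q(16): 27≡1 → b
l(11)+o(14): 25 → z
w(22)+q(16): 38≡12 → m
w(22)+o(14): 36≡10 → k
i(8)+q(16): 24 → y
l(11)+o(14): 25 → z
q(16)+q(16): 32≡6 → g
t(19)+o(14): 33≡7 → h
w(22)+q(16): 38≡12 → m
j(9)+o(14): 23 → x
r(17)+q(16): 33≡7 → h

bzmkyzghmxh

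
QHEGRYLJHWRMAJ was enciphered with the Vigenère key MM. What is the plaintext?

EVSUFMZXVKFAOX

Repeat the key across the ciphertext: MMMMMMMMMMMMMM
Q(16)−M(12): 4 → E
H(7)−M(12): -5≡21 → V
E(4)−M(12): -8≡18 → S
G(6)−M(12): -6≡20 → U
R(17)−M(12): 5 → F
Y(24)−M(12): 12 → M
L(11)−M(12): -1≡25 → Z
J(9)−M(12): -3≡23 → X
H(7)−M(12): -5≡21 → V
W(22)−M(12): 10 → K
R(17)−M(12): 5 → F
M(12)−M(12): 0 → A
A(0)−M(12): -12≡14 → O
J(9)−M(12): -3≡23 → X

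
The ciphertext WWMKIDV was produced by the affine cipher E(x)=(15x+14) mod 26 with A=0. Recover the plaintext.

The inverse of 15 mod 26 is 7, since 15·7=105≡1. Apply D(y)=7·(y−14) mod 26:
W(22): 7·(22−14)=56≡4 → E
W(22): 7·(22−14)=56≡4 → E
M(12): 7·(12−14)=-14≡12 → M
K(10): 7·(10−14)=-28≡24 → Y
I(8): 7·(8−14)=-42≡10 → K
D(3): 7·(3−14)=-77≡1 → B
V(21): 7·(21−14)=49≡23 → X

EEMYKBX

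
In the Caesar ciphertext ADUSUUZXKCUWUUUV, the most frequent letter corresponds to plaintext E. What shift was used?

16

The most frequent ciphertext letter is U (appears 7 times).
U is position 20; E is position 4.
Shift = 16.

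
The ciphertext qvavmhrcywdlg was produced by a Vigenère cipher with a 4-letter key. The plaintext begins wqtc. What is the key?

ufht

Subtract each crib letter from the matching ciphertext letter (mod 26):
q(16)−w(22)=-6≡20 → u
v(21)−q(16)=5 → f
a(0)−t(19)=-19≡7 → h
v(21)−c(2)=19 → t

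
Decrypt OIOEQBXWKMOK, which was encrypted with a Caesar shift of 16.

O(14): 14−16=-2≡24 → Y
I(8): 8−16=-8≡18 → S
O(14): 14−16=-2≡24 → Y
E(4): 4−16=-12≡14 → O
Q(16): 16−16=0 → A
B(1): 1−16=-15≡11 → L
X(23): 23−16=7 → H
W(22): 22−16=6 → G
K(10): 10−16=-6≡20 → U
M(12): 12−16=-4≡22 → W
O(14): 14−16=-2≡24 → Y
K(10): 10−16=-6≡20 → U

YSYOALHGUWYU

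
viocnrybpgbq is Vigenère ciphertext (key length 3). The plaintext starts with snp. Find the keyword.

Subtract each crib letter from the matching ciphertext letter (mod 26):
v(21)−s(18)=3 → d
i(8)−n(13)=-5≡21 → v
o(14)−p(15)=-1≡25 → z

dvz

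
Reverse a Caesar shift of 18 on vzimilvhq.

dhquqtdpy

v(21): 21−18=3 → d
z(25): 25−18=7 → h
i(8): 8−18=-10≡16 → q
m(12): 12−18=-6≡20 → u
i(8): 8−18=-10≡16 → q
l(11): 11−18=-7≡19 → t
v(21): 21−18=3 → d
h(7): 7−18=-11≡15 → p
q(16): 16−18=-2≡24 → y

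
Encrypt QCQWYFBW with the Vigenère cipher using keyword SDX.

Repeat the key across the message: SDXSDXSD
Q(16)+S(18): 34≡8 → I
C(2)+D(3): 5 → F
Q(16)+X(23): 39≡13 → N
W(22)+S(18): 40≡14 → O
Y(24)+D(3): 27≡1 → B
F(5)+X(23): 28≡2 → C
B(1)+S(18): 19 → T
W(22)+D(3): 25 → Z

IFNOBCTZ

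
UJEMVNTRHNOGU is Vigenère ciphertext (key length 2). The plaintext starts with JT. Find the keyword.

LQ

Subtract each crib letter from the matching ciphertext letter (mod 26):
U(20)−J(9)=11 → L
J(9)−T(19)=-10≡16 → Q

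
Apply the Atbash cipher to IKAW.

RPZD

I(8) → R(17)
K(10) → P(15)
A(0) → Z(25)
W(22) → D(3)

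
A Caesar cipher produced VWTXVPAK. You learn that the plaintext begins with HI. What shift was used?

From the crib: V(21)−H(7)=14, so the shift is 14.

14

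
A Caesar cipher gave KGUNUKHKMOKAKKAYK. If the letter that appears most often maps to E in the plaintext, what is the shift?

The most frequent ciphertext letter is K (appears 7 times).
K is position 10; E is position 4.
Shift = 6.

6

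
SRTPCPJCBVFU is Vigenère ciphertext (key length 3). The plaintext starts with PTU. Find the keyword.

DYZ

Subtract each crib letter from the matching ciphertext letter (mod 26):
S(18)−P(15)=3 → D
R(17)−T(19)=-2≡24 → Y
T(19)−U(20)=-1≡25 → Z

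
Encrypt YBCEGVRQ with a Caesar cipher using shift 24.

Y(24): 24+24=48≡22 → W
B(1): 1+24=25 → Z
C(2): 2+24=26≡0 → A
E(4): 4+24=28≡2 → C
G(6): 6+24=30≡4 → E
V(21): 21+24=45≡19 → T
R(17): 17+24=41≡15 → P
Q(16): 16+24=40≡14 → O

WZACETPO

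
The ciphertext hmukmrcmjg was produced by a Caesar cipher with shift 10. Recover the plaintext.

h(7): 7−10=-3≡23 → x
m(12): 12−10=2 → c
u(20): 20−10=10 → k
k(10): 10−10=0 → a
m(12): 12−10=2 → c
r(17): 17−10=7 → h
c(2): 2−10=-8≡18 → s
m(12): 12−10=2 → c
j(9): 9−10=-1≡25 → z
g(6): 6−10=-4≡22 → w

xckachsczw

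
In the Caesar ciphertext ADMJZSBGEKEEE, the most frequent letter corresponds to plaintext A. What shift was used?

The most frequent ciphertext letter is E (appears 4 times).
E is position 4; A is position 0.
Shift = 4.

4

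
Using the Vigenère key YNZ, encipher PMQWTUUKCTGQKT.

NZPUGTSXBRTPIG

Repeat the key across the message: YNZYNZYNZYNZYN
P(15)+Y(24): 39≡13 → N
M(12)+N(13): 25 → Z
Q(16)+Z(25): 41≡15 → P
W(22)+Y(24): 46≡20 → U
T(19)+N(13): 32≡6 → G
U(20)+Z(25): 45≡19 → T
U(20)+Y(24): 44≡18 → S
K(10)+N(13): 23 → X
C(2)+Z(25): 27≡1 → B
T(19)+Y(24): 43≡17 → R
G(6)+N(13): 19 → T
Q(16)+Z(25): 41≡15 → P
K(10)+Y(24): 34≡8 → I
T(19)+N(13): 32≡6 → G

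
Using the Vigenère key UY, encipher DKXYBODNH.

XIRWVMXLB

Repeat the key across the message: UYUYUYUYU
D(3)+U(20): 23 → X
K(10)+Y(24): 34≡8 → I
X(23)+U(20): 43≡17 → R
Y(24)+Y(24): 48≡22 → W
B(1)+U(20): 21 → V
O(14)+Y(24): 38≡12 → M
D(3)+U(20): 23 → X
N(13)+Y(24): 37≡11 → L
H(7)+U(20): 27≡1 → B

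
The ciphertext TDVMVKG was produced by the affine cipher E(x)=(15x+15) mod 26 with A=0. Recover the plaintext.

CUQFQRP

The inverse of 15 mod 26 is 7, since 15·7=105≡1. Apply D(y)=7·(y−15) mod 26:
T(19): 7·(19−15)=28≡2 → C
D(3): 7·(3−15)=-84≡20 → U
V(21): 7·(21−15)=42≡16 → Q
M(12): 7·(12−15)=-21≡5 → F
V(21): 7·(21−15)=42≡16 → Q
K(10): 7·(10−15)=-35≡17 → R
G(6): 7·(6−15)=-63≡15 → P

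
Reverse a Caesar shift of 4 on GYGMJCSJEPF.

CUCIFYOFALB

G(6): 6−4=2 → C
Y(24): 24−4=20 → U
G(6): 6−4=2 → C
M(12): 12−4=8 → I
J(9): 9−4=5 → F
C(2): 2−4=-2≡24 → Y
S(18): 18−4=14 → O
J(9): 9−4=5 → F
E(4): 4−4=0 → A
P(15): 15−4=11 → L
F(5): 5−4=1 → B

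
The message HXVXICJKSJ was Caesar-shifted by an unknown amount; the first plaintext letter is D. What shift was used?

From the crib: H(7)−D(3)=4, so the shift is 4.

4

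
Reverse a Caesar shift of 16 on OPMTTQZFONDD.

YZWDDAJPYXNN

O(14): 14−16=-2≡24 → Y
P(15): 15−16=-1≡25 → Z
M(12): 12−16=-4≡22 → W
T(19): 19−16=3 → D
T(19): 19−16=3 → D
Q(16): 16−16=0 → A
Z(25): 25−16=9 → J
F(5): 5−16=-11≡15 → P
O(14): 14−16=-2≡24 → Y
N(13): 13−16=-3≡23 → X
D(3): 3−16=-13≡13 → N
D(3): 3−16=-13≡13 → N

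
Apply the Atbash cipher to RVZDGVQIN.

R(17) → I(8)
V(21) → E(4)
Z(25) → A(0)
D(3) → W(22)
G(6) → T(19)
V(21) → E(4)
Q(16) → J(9)
I(8) → R(17)
N(13) → M(12)

IEAWTEJRM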